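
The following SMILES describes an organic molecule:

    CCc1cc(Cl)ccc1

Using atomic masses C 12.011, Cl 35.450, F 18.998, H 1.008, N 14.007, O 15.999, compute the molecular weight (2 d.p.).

First, the molecular formula is C8H9Cl (counting implicit H from valence).
  C: 8 × 12.011 = 96.088
  Cl: 1 × 35.450 = 35.450
  H: 9 × 1.008 = 9.072
Sum: 8×12.011 + 1×35.450 + 9×1.008 = 140.610 → 140.61 g/mol.

140.61 g/mol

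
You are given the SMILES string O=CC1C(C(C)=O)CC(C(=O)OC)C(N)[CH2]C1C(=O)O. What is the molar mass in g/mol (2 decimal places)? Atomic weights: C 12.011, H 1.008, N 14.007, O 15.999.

First, the molecular formula is C13H19NO6 (counting implicit H from valence).
  C: 13 × 12.011 = 156.143
  H: 19 × 1.008 = 19.152
  N: 1 × 14.007 = 14.007
  O: 6 × 15.999 = 95.994
Sum: 13×12.011 + 19×1.008 + 1×14.007 + 6×15.999 = 285.296 → 285.30 g/mol.

285.30 g/mol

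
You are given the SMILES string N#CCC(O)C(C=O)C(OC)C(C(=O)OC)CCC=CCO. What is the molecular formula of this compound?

Walk through each heavy atom and fill implicit hydrogens from standard valence (C 4, N 3, O 2, S 2, halogen 1):
  atom 1: N, bond orders sum to 3 (valence 3) → 0 H
  atom 2: C, bond orders sum to 4 (valence 4) → 0 H
  atom 3: C, bond orders sum to 2 (valence 4) → 2 H
  atom 4: C, bond orders sum to 3 (valence 4) → 1 H
  atom 5: O, bond orders sum to 1 (valence 2) → 1 H
  atom 6: C, bond orders sum to 3 (valence 4) → 1 H
  atom 7: C, bond orders sum to 3 (valence 4) → 1 H
  atom 8: O, bond orders sum to 2 (valence 2) → 0 H
  atom 9: C, bond orders sum to 3 (valence 4) → 1 H
  atom 10: O, bond orders sum to 2 (valence 2) → 0 H
  atom 11: C, bond orders sum to 1 (valence 4) → 3 H
  atom 12: C, bond orders sum to 3 (valence 4) → 1 H
  atom 13: C, bond orders sum to 4 (valence 4) → 0 H
  atom 14: O, bond orders sum to 2 (valence 2) → 0 H
  atom 15: O, bond orders sum to 2 (valence 2) → 0 H
  atom 16: C, bond orders sum to 1 (valence 4) → 3 H
  atom 17: C, bond orders sum to 2 (valence 4) → 2 H
  atom 18: C, bond orders sum to 2 (valence 4) → 2 H
  atom 19: C, bond orders sum to 3 (valence 4) → 1 H
  atom 20: C, bond orders sum to 3 (valence 4) → 1 H
  atom 21: C, bond orders sum to 2 (valence 4) → 2 H
  atom 22: O, bond orders sum to 1 (valence 2) → 1 H
Totals → C:15, H:23, N:1, O:6.
In Hill order: C15H23NO6.

C15H23NO6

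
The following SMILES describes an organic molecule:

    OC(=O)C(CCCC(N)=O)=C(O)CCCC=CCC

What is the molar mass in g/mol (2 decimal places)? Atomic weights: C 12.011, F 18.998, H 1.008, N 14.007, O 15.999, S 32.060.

First, the molecular formula is C14H23NO4 (counting implicit H from valence).
  C: 14 × 12.011 = 168.154
  H: 23 × 1.008 = 23.184
  N: 1 × 14.007 = 14.007
  O: 4 × 15.999 = 63.996
Sum: 14×12.011 + 23×1.008 + 1×14.007 + 4×15.999 = 269.341 → 269.34 g/mol.

269.34 g/mol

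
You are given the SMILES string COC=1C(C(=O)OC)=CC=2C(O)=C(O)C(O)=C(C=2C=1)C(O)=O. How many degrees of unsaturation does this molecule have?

9

Molecular formula: C14H12O8.
DoU = (2C + 2 + N − H − X) / 2, where X is the halogen count and O/S are ignored.
    = (2·14 + 2 + 0 − 12 − 0) / 2 = 18 / 2 = 9.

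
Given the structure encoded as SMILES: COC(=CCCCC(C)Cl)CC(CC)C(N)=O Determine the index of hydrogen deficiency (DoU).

2

Degree of unsaturation = (number of rings) + (number of π bonds).
Ring closures in the SMILES: 0.
π bonds: 2 double bonds (each 1 DoU) → 2 DoU from unsaturation.
Total DoU = 0 + 2 = 2.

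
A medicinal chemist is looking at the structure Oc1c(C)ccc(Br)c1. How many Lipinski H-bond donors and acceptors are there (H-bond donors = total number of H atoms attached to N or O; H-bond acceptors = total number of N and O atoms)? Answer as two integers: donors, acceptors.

Donors: find every N or O and count the H atoms it carries.
  atom 1 (O): bond orders sum to 1 → 1 H
Lipinski HBD = 1.
Acceptors: N atoms = 0, O atoms = 1 → HBA = 1.

1, 1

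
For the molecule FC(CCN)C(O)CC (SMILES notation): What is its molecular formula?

Walk through each heavy atom and fill implicit hydrogens from standard valence (C 4, N 3, O 2, S 2, halogen 1):
  atom 1: F (halogen, monovalent) → 0 H
  atom 2: C, bond orders sum to 3 (valence 4) → 1 H
  atom 3: C, bond orders sum to 2 (valence 4) → 2 H
  atom 4: C, bond orders sum to 2 (valence 4) → 2 H
  atom 5: N, bond orders sum to 1 (valence 3) → 2 H
  atom 6: C, bond orders sum to 3 (valence 4) → 1 H
  atom 7: O, bond orders sum to 1 (valence 2) → 1 H
  atom 8: C, bond orders sum to 2 (valence 4) → 2 H
  atom 9: C, bond orders sum to 1 (valence 4) → 3 H
Totals → C:6, H:14, F:1, N:1, O:1.

C6H14FNO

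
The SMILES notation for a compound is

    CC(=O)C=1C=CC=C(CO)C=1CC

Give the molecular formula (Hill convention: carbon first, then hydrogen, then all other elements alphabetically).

Walk through each heavy atom and fill implicit hydrogens from standard valence (C 4, N 3, O 2, S 2, halogen 1):
  atom 1: C, bond orders sum to 1 (valence 4) → 3 H
  atom 2: C, bond orders sum to 4 (valence 4) → 0 H
  atom 3: O, bond orders sum to 2 (valence 2) → 0 H
  atom 4: C, bond orders sum to 4 (valence 4) → 0 H
  atom 5: C, bond orders sum to 3 (valence 4) → 1 H
  atom 6: C, bond orders sum to 3 (valence 4) → 1 H
  atom 7: C, bond orders sum to 3 (valence 4) → 1 H
  atom 8: C, bond orders sum to 4 (valence 4) → 0 H
  atom 9: C, bond orders sum to 2 (valence 4) → 2 H
  atom 10: O, bond orders sum to 1 (valence 2) → 1 H
  atom 11: C, bond orders sum to 4 (valence 4) → 0 H
  atom 12: C, bond orders sum to 2 (valence 4) → 2 H
  atom 13: C, bond orders sum to 1 (valence 4) → 3 H
Totals → C:11, H:14, O:2.

C11H14O2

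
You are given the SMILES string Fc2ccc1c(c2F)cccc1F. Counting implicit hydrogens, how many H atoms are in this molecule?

5

Walk through each heavy atom and fill implicit hydrogens from standard valence (C 4, N 3, O 2, S 2, halogen 1); for lowercase aromatic atoms, an aromatic c carries 1 H when it has two neighbours and 0 H with three, and aromatic n carries 0 H:
  atom 1: F (halogen, monovalent) → 0 H
  atom 2: aromatic c, 3 neighbours → 0 H
  atom 3: aromatic c, 2 neighbours → 1 H
  atom 4: aromatic c, 2 neighbours → 1 H
  atom 5: aromatic c, 3 neighbours → 0 H
  atom 6: aromatic c, 3 neighbours → 0 H
  atom 7: aromatic c, 3 neighbours → 0 H
  atom 8: F (halogen, monovalent) → 0 H
  atom 9: aromatic c, 2 neighbours → 1 H
  atom 10: aromatic c, 2 neighbours → 1 H
  atom 11: aromatic c, 2 neighbours → 1 H
  atom 12: aromatic c, 3 neighbours → 0 H
  atom 13: F (halogen, monovalent) → 0 H
Total hydrogens: 5.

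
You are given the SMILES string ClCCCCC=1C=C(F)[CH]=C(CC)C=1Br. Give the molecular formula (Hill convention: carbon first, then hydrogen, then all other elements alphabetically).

Walk through each heavy atom and fill implicit hydrogens from standard valence (C 4, N 3, O 2, S 2, halogen 1):
  atom 1: Cl (halogen, monovalent) → 0 H
  atom 2: C, bond orders sum to 2 (valence 4) → 2 H
  atom 3: C, bond orders sum to 2 (valence 4) → 2 H
  atom 4: C, bond orders sum to 2 (valence 4) → 2 H
  atom 5: C, bond orders sum to 2 (valence 4) → 2 H
  atom 6: C, bond orders sum to 4 (valence 4) → 0 H
  atom 7: C, bond orders sum to 3 (valence 4) → 1 H
  atom 8: C, bond orders sum to 4 (valence 4) → 0 H
  atom 9: F (halogen, monovalent) → 0 H
  atom 10: C with explicit H count 1
  atom 11: C, bond orders sum to 4 (valence 4) → 0 H
  atom 12: C, bond orders sum to 2 (valence 4) → 2 H
  atom 13: C, bond orders sum to 1 (valence 4) → 3 H
  atom 14: C, bond orders sum to 4 (valence 4) → 0 H
  atom 15: Br (halogen, monovalent) → 0 H
Totals → C:12, H:15, Br:1, Cl:1, F:1.
In Hill order: C12H15BrClF.

C12H15BrClF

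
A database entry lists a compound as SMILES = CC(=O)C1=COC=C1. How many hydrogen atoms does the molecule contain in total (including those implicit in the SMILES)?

Walk through each heavy atom and fill implicit hydrogens from standard valence (C 4, N 3, O 2, S 2, halogen 1):
  atom 1: C, bond orders sum to 1 (valence 4) → 3 H
  atom 2: C, bond orders sum to 4 (valence 4) → 0 H
  atom 3: O, bond orders sum to 2 (valence 2) → 0 H
  atom 4: C, bond orders sum to 4 (valence 4) → 0 H
  atom 5: C, bond orders sum to 3 (valence 4) → 1 H
  atom 6: O, bond orders sum to 2 (valence 2) → 0 H
  atom 7: C, bond orders sum to 3 (valence 4) → 1 H
  atom 8: C, bond orders sum to 3 (valence 4) → 1 H
Total hydrogens: 6.

6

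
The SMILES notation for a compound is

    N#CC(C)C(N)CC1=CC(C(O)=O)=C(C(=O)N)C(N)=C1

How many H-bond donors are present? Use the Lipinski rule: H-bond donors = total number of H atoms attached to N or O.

Donors: find every N or O and count the H atoms it carries.
  atom 1 (N): bond orders sum to 3 → 0 H
  atom 6 (N): bond orders sum to 1 → 2 H
  atom 12 (O): bond orders sum to 1 → 1 H
  atom 13 (O): bond orders sum to 2 → 0 H
  atom 16 (O): bond orders sum to 2 → 0 H
  atom 17 (N): bond orders sum to 1 → 2 H
  atom 19 (N): bond orders sum to 1 → 2 H
Lipinski HBD = 7.

7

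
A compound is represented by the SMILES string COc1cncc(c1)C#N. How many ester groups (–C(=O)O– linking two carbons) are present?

Scan the SMILES for the ester motif — none present.
Groups that are present: 1 ether, 1 nitrile.

0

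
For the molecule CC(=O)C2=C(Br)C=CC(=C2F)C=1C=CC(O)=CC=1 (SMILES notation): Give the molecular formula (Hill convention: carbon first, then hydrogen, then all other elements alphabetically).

C14H10BrFO2

Walk through each heavy atom and fill implicit hydrogens from standard valence (C 4, N 3, O 2, S 2, halogen 1):
  atom 1: C, bond orders sum to 1 (valence 4) → 3 H
  atom 2: C, bond orders sum to 4 (valence 4) → 0 H
  atom 3: O, bond orders sum to 2 (valence 2) → 0 H
  atom 4: C, bond orders sum to 4 (valence 4) → 0 H
  atom 5: C, bond orders sum to 4 (valence 4) → 0 H
  atom 6: Br (halogen, monovalent) → 0 H
  atom 7: C, bond orders sum to 3 (valence 4) → 1 H
  atom 8: C, bond orders sum to 3 (valence 4) → 1 H
  atom 9: C, bond orders sum to 4 (valence 4) → 0 H
  atom 10: C, bond orders sum to 4 (valence 4) → 0 H
  atom 11: F (halogen, monovalent) → 0 H
  atom 12: C, bond orders sum to 4 (valence 4) → 0 H
  atom 13: C, bond orders sum to 3 (valence 4) → 1 H
  atom 14: C, bond orders sum to 3 (valence 4) → 1 H
  atom 15: C, bond orders sum to 4 (valence 4) → 0 H
  atom 16: O, bond orders sum to 1 (valence 2) → 1 H
  atom 17: C, bond orders sum to 3 (valence 4) → 1 H
  atom 18: C, bond orders sum to 3 (valence 4) → 1 H
Totals → C:14, H:10, Br:1, F:1, O:2.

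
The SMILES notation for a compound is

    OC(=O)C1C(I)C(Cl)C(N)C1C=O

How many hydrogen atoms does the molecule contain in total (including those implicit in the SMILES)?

9

Walk through each heavy atom and fill implicit hydrogens from standard valence (C 4, N 3, O 2, S 2, halogen 1):
  atom 1: O, bond orders sum to 1 (valence 2) → 1 H
  atom 2: C, bond orders sum to 4 (valence 4) → 0 H
  atom 3: O, bond orders sum to 2 (valence 2) → 0 H
  atom 4: C, bond orders sum to 3 (valence 4) → 1 H
  atom 5: C, bond orders sum to 3 (valence 4) → 1 H
  atom 6: I (halogen, monovalent) → 0 H
  atom 7: C, bond orders sum to 3 (valence 4) → 1 H
  atom 8: Cl (halogen, monovalent) → 0 H
  atom 9: C, bond orders sum to 3 (valence 4) → 1 H
  atom 10: N, bond orders sum to 1 (valence 3) → 2 H
  atom 11: C, bond orders sum to 3 (valence 4) → 1 H
  atom 12: C, bond orders sum to 3 (valence 4) → 1 H
  atom 13: O, bond orders sum to 2 (valence 2) → 0 H
Total hydrogens: 9.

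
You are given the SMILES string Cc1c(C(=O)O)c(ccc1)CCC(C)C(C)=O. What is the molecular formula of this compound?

C14H18O3

Walk through each heavy atom and fill implicit hydrogens from standard valence (C 4, N 3, O 2, S 2, halogen 1); for lowercase aromatic atoms, an aromatic c carries 1 H when it has two neighbours and 0 H with three, and aromatic n carries 0 H:
  atom 1: C, bond orders sum to 1 (valence 4) → 3 H
  atom 2: aromatic c, 3 neighbours → 0 H
  atom 3: aromatic c, 3 neighbours → 0 H
  atom 4: C, bond orders sum to 4 (valence 4) → 0 H
  atom 5: O, bond orders sum to 2 (valence 2) → 0 H
  atom 6: O, bond orders sum to 1 (valence 2) → 1 H
  atom 7: aromatic c, 3 neighbours → 0 H
  atom 8: aromatic c, 2 neighbours → 1 H
  atom 9: aromatic c, 2 neighbours → 1 H
  atom 10: aromatic c, 2 neighbours → 1 H
  atom 11: C, bond orders sum to 2 (valence 4) → 2 H
  atom 12: C, bond orders sum to 2 (valence 4) → 2 H
  atom 13: C, bond orders sum to 3 (valence 4) → 1 H
  atom 14: C, bond orders sum to 1 (valence 4) → 3 H
  atom 15: C, bond orders sum to 4 (valence 4) → 0 H
  atom 16: C, bond orders sum to 1 (valence 4) → 3 H
  atom 17: O, bond orders sum to 2 (valence 2) → 0 H
Totals → C:14, H:18, O:3.
In Hill order: C14H18O3.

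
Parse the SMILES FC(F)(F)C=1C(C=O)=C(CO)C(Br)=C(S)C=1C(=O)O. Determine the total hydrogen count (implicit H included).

6

Walk through each heavy atom and fill implicit hydrogens from standard valence (C 4, N 3, O 2, S 2, halogen 1):
  atom 1: F (halogen, monovalent) → 0 H
  atom 2: C, bond orders sum to 4 (valence 4) → 0 H
  atom 3: F (halogen, monovalent) → 0 H
  atom 4: F (halogen, monovalent) → 0 H
  atom 5: C, bond orders sum to 4 (valence 4) → 0 H
  atom 6: C, bond orders sum to 4 (valence 4) → 0 H
  atom 7: C, bond orders sum to 3 (valence 4) → 1 H
  atom 8: O, bond orders sum to 2 (valence 2) → 0 H
  atom 9: C, bond orders sum to 4 (valence 4) → 0 H
  atom 10: C, bond orders sum to 2 (valence 4) → 2 H
  atom 11: O, bond orders sum to 1 (valence 2) → 1 H
  atom 12: C, bond orders sum to 4 (valence 4) → 0 H
  atom 13: Br (halogen, monovalent) → 0 H
  atom 14: C, bond orders sum to 4 (valence 4) → 0 H
  atom 15: S, bond orders sum to 1 (valence 2) → 1 H
  atom 16: C, bond orders sum to 4 (valence 4) → 0 H
  atom 17: C, bond orders sum to 4 (valence 4) → 0 H
  atom 18: O, bond orders sum to 2 (valence 2) → 0 H
  atom 19: O, bond orders sum to 1 (valence 2) → 1 H
Total hydrogens: 6.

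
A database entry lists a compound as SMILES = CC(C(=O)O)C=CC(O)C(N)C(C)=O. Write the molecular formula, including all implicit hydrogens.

C9H15NO4

Walk through each heavy atom and fill implicit hydrogens from standard valence (C 4, N 3, O 2, S 2, halogen 1):
  atom 1: C, bond orders sum to 1 (valence 4) → 3 H
  atom 2: C, bond orders sum to 3 (valence 4) → 1 H
  atom 3: C, bond orders sum to 4 (valence 4) → 0 H
  atom 4: O, bond orders sum to 2 (valence 2) → 0 H
  atom 5: O, bond orders sum to 1 (valence 2) → 1 H
  atom 6: C, bond orders sum to 3 (valence 4) → 1 H
  atom 7: C, bond orders sum to 3 (valence 4) → 1 H
  atom 8: C, bond orders sum to 3 (valence 4) → 1 H
  atom 9: O, bond orders sum to 1 (valence 2) → 1 H
  atom 10: C, bond orders sum to 3 (valence 4) → 1 H
  atom 11: N, bond orders sum to 1 (valence 3) → 2 H
  atom 12: C, bond orders sum to 4 (valence 4) → 0 H
  atom 13: C, bond orders sum to 1 (valence 4) → 3 H
  atom 14: O, bond orders sum to 2 (valence 2) → 0 H
Totals → C:9, H:15, N:1, O:4.
In Hill order: C9H15NO4.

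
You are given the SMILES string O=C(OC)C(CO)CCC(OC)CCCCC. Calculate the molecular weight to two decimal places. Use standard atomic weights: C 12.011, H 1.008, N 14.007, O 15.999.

246.35 g/mol

First, the molecular formula is C13H26O4 (counting implicit H from valence).
  C: 13 × 12.011 = 156.143
  H: 26 × 1.008 = 26.208
  O: 4 × 15.999 = 63.996
Sum: 13×12.011 + 26×1.008 + 4×15.999 = 246.347 → 246.35 g/mol.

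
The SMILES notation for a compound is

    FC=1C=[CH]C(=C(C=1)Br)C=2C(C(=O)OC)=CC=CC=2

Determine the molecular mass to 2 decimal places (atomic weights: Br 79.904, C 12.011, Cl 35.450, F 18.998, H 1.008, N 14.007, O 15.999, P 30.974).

First, the molecular formula is C14H10BrFO2 (counting implicit H from valence).
  Br: 1 × 79.904 = 79.904
  C: 14 × 12.011 = 168.154
  F: 1 × 18.998 = 18.998
  H: 10 × 1.008 = 10.080
  O: 2 × 15.999 = 31.998
Sum: 1×79.904 + 14×12.011 + 1×18.998 + 10×1.008 + 2×15.999 = 309.134 → 309.13 g/mol.

309.13 g/mol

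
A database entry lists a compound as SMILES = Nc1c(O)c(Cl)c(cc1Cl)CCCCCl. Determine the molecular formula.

C10H12Cl3NO

Walk through each heavy atom and fill implicit hydrogens from standard valence (C 4, N 3, O 2, S 2, halogen 1); for lowercase aromatic atoms, an aromatic c carries 1 H when it has two neighbours and 0 H with three, and aromatic n carries 0 H:
  atom 1: N, bond orders sum to 1 (valence 3) → 2 H
  atom 2: aromatic c, 3 neighbours → 0 H
  atom 3: aromatic c, 3 neighbours → 0 H
  atom 4: O, bond orders sum to 1 (valence 2) → 1 H
  atom 5: aromatic c, 3 neighbours → 0 H
  atom 6: Cl (halogen, monovalent) → 0 H
  atom 7: aromatic c, 3 neighbours → 0 H
  atom 8: aromatic c, 2 neighbours → 1 H
  atom 9: aromatic c, 3 neighbours → 0 H
  atom 10: Cl (halogen, monovalent) → 0 H
  atom 11: C, bond orders sum to 2 (valence 4) → 2 H
  atom 12: C, bond orders sum to 2 (valence 4) → 2 H
  atom 13: C, bond orders sum to 2 (valence 4) → 2 H
  atom 14: C, bond orders sum to 2 (valence 4) → 2 H
  atom 15: Cl (halogen, monovalent) → 0 H
Totals → C:10, H:12, Cl:3, N:1, O:1.
In Hill order: C10H12Cl3NO.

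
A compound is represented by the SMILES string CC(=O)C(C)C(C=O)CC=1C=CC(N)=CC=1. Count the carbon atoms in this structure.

Count every carbon token in the SMILES (each C, including those in ring-closure positions and inside branches).
Carbon count: 13.

13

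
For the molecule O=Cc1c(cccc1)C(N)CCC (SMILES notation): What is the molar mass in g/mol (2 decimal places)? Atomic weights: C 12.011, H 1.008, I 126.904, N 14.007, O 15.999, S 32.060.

177.25 g/mol

First, the molecular formula is C11H15NO (counting implicit H from valence).
  C: 11 × 12.011 = 132.121
  H: 15 × 1.008 = 15.120
  N: 1 × 14.007 = 14.007
  O: 1 × 15.999 = 15.999
Sum: 11×12.011 + 15×1.008 + 1×14.007 + 1×15.999 = 177.247 → 177.25 g/mol.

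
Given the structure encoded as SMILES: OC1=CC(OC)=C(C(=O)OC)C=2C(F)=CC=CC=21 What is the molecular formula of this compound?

C13H11FO4

Walk through each heavy atom and fill implicit hydrogens from standard valence (C 4, N 3, O 2, S 2, halogen 1):
  atom 1: O, bond orders sum to 1 (valence 2) → 1 H
  atom 2: C, bond orders sum to 4 (valence 4) → 0 H
  atom 3: C, bond orders sum to 3 (valence 4) → 1 H
  atom 4: C, bond orders sum to 4 (valence 4) → 0 H
  atom 5: O, bond orders sum to 2 (valence 2) → 0 H
  atom 6: C, bond orders sum to 1 (valence 4) → 3 H
  atom 7: C, bond orders sum to 4 (valence 4) → 0 H
  atom 8: C, bond orders sum to 4 (valence 4) → 0 H
  atom 9: O, bond orders sum to 2 (valence 2) → 0 H
  atom 10: O, bond orders sum to 2 (valence 2) → 0 H
  atom 11: C, bond orders sum to 1 (valence 4) → 3 H
  atom 12: C, bond orders sum to 4 (valence 4) → 0 H
  atom 13: C, bond orders sum to 4 (valence 4) → 0 H
  atom 14: F (halogen, monovalent) → 0 H
  atom 15: C, bond orders sum to 3 (valence 4) → 1 H
  atom 16: C, bond orders sum to 3 (valence 4) → 1 H
  atom 17: C, bond orders sum to 3 (valence 4) → 1 H
  atom 18: C, bond orders sum to 4 (valence 4) → 0 H
Totals → C:13, H:11, F:1, O:4.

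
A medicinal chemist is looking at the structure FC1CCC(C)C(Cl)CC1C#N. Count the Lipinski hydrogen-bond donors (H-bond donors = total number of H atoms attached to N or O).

Donors: find every N or O and count the H atoms it carries.
  atom 12 (N): bond orders sum to 3 → 0 H
Lipinski HBD = 0.

0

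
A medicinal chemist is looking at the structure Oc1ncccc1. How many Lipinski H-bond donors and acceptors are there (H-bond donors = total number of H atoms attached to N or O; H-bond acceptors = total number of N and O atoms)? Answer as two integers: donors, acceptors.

Donors: find every N or O and count the H atoms it carries.
  atom 1 (O): bond orders sum to 1 → 1 H
  atom 3 (N): bond orders sum to 3 → 0 H
Lipinski HBD = 1.
Acceptors: N atoms = 1, O atoms = 1 → HBA = 2.

1, 2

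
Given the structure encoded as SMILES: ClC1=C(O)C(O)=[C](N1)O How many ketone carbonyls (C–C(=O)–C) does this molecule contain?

0

Scan the SMILES for the ketone motif — none present.
Groups that are present: 3 hydroxyl.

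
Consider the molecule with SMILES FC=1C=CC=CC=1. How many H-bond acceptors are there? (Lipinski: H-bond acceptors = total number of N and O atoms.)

N atoms: 0; O atoms: 0.
Lipinski HBA = 0 + 0 = 0.

0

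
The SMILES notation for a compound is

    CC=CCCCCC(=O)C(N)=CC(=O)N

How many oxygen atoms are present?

Scan the SMILES for O atoms (remember two-letter symbols like Cl and Br are single atoms).
Oxygen count: 2.

2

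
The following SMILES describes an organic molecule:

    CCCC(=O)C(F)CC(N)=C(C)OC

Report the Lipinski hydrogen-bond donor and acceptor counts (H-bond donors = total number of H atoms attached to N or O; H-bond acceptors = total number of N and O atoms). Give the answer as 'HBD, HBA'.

2, 3

Donors: find every N or O and count the H atoms it carries.
  atom 5 (O): bond orders sum to 2 → 0 H
  atom 10 (N): bond orders sum to 1 → 2 H
  atom 13 (O): bond orders sum to 2 → 0 H
Lipinski HBD = 2.
Acceptors: N atoms = 1, O atoms = 2 → HBA = 3.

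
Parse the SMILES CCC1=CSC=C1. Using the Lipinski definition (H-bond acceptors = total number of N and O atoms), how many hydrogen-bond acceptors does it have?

0

N atoms: 0; O atoms: 0.
Lipinski HBA = 0 + 0 = 0.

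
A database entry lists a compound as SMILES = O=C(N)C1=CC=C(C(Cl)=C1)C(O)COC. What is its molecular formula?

C10H12ClNO3

Walk through each heavy atom and fill implicit hydrogens from standard valence (C 4, N 3, O 2, S 2, halogen 1):
  atom 1: O, bond orders sum to 2 (valence 2) → 0 H
  atom 2: C, bond orders sum to 4 (valence 4) → 0 H
  atom 3: N, bond orders sum to 1 (valence 3) → 2 H
  atom 4: C, bond orders sum to 4 (valence 4) → 0 H
  atom 5: C, bond orders sum to 3 (valence 4) → 1 H
  atom 6: C, bond orders sum to 3 (valence 4) → 1 H
  atom 7: C, bond orders sum to 4 (valence 4) → 0 H
  atom 8: C, bond orders sum to 4 (valence 4) → 0 H
  atom 9: Cl (halogen, monovalent) → 0 H
  atom 10: C, bond orders sum to 3 (valence 4) → 1 H
  atom 11: C, bond orders sum to 3 (valence 4) → 1 H
  atom 12: O, bond orders sum to 1 (valence 2) → 1 H
  atom 13: C, bond orders sum to 2 (valence 4) → 2 H
  atom 14: O, bond orders sum to 2 (valence 2) → 0 H
  atom 15: C, bond orders sum to 1 (valence 4) → 3 H
Totals → C:10, H:12, Cl:1, N:1, O:3.
In Hill order: C10H12ClNO3.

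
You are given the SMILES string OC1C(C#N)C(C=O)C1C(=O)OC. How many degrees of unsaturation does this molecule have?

5

Molecular formula: C8H9NO4.
DoU = (2C + 2 + N − H − X) / 2, where X is the halogen count and O/S are ignored.
    = (2·8 + 2 + 1 − 9 − 0) / 2 = 10 / 2 = 5.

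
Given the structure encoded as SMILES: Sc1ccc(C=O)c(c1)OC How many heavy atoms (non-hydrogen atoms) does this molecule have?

11

Every atom symbol written in the SMILES (organic subset) is one heavy atom; implicit H are not written.
Heavy atoms by element → C:8, O:2, S:1.
Total: 11.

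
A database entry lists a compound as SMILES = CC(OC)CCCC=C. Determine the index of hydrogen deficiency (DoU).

1

Degree of unsaturation = (number of rings) + (number of π bonds).
Ring closures in the SMILES: 0.
π bonds: 1 double bond (each 1 DoU) → 1 DoU from unsaturation.
Total DoU = 0 + 1 = 1.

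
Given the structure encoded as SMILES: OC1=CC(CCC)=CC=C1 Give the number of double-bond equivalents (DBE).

4

Molecular formula: C9H12O.
DoU = (2C + 2 + N − H − X) / 2, where X is the halogen count and O/S are ignored.
    = (2·9 + 2 + 0 − 12 − 0) / 2 = 8 / 2 = 4.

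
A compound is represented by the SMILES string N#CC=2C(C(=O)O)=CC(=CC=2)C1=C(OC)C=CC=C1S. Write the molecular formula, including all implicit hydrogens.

C15H11NO3S

Walk through each heavy atom and fill implicit hydrogens from standard valence (C 4, N 3, O 2, S 2, halogen 1):
  atom 1: N, bond orders sum to 3 (valence 3) → 0 H
  atom 2: C, bond orders sum to 4 (valence 4) → 0 H
  atom 3: C, bond orders sum to 4 (valence 4) → 0 H
  atom 4: C, bond orders sum to 4 (valence 4) → 0 H
  atom 5: C, bond orders sum to 4 (valence 4) → 0 H
  atom 6: O, bond orders sum to 2 (valence 2) → 0 H
  atom 7: O, bond orders sum to 1 (valence 2) → 1 H
  atom 8: C, bond orders sum to 3 (valence 4) → 1 H
  atom 9: C, bond orders sum to 4 (valence 4) → 0 H
  atom 10: C, bond orders sum to 3 (valence 4) → 1 H
  atom 11: C, bond orders sum to 3 (valence 4) → 1 H
  atom 12: C, bond orders sum to 4 (valence 4) → 0 H
  atom 13: C, bond orders sum to 4 (valence 4) → 0 H
  atom 14: O, bond orders sum to 2 (valence 2) → 0 H
  atom 15: C, bond orders sum to 1 (valence 4) → 3 H
  atom 16: C, bond orders sum to 3 (valence 4) → 1 H
  atom 17: C, bond orders sum to 3 (valence 4) → 1 H
  atom 18: C, bond orders sum to 3 (valence 4) → 1 H
  atom 19: C, bond orders sum to 4 (valence 4) → 0 H
  atom 20: S, bond orders sum to 1 (valence 2) → 1 H
Totals → C:15, H:11, N:1, O:3, S:1.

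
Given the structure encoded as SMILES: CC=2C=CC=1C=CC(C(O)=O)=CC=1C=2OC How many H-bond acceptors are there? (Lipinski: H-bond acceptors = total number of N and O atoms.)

3

N atoms: 0; O atoms: 3.
Lipinski HBA = 0 + 3 = 3.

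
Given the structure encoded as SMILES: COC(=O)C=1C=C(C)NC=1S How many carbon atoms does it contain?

Count every carbon token in the SMILES (each C, including those in ring-closure positions and inside branches).
Carbon count: 7.

7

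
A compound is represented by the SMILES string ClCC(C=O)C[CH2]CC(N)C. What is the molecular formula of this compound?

Walk through each heavy atom and fill implicit hydrogens from standard valence (C 4, N 3, O 2, S 2, halogen 1):
  atom 1: Cl (halogen, monovalent) → 0 H
  atom 2: C, bond orders sum to 2 (valence 4) → 2 H
  atom 3: C, bond orders sum to 3 (valence 4) → 1 H
  atom 4: C, bond orders sum to 3 (valence 4) → 1 H
  atom 5: O, bond orders sum to 2 (valence 2) → 0 H
  atom 6: C, bond orders sum to 2 (valence 4) → 2 H
  atom 7: C with explicit H count 2
  atom 8: C, bond orders sum to 2 (valence 4) → 2 H
  atom 9: C, bond orders sum to 3 (valence 4) → 1 H
  atom 10: N, bond orders sum to 1 (valence 3) → 2 H
  atom 11: C, bond orders sum to 1 (valence 4) → 3 H
Totals → C:8, H:16, Cl:1, N:1, O:1.

C8H16ClNO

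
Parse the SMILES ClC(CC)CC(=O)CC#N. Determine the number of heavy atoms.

Every atom symbol written in the SMILES (organic subset) is one heavy atom; implicit H are not written.
Heavy atoms by element → C:7, Cl:1, N:1, O:1.
Total: 10.

10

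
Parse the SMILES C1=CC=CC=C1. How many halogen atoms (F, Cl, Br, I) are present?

0

Scan the SMILES for the halogen motif — none present.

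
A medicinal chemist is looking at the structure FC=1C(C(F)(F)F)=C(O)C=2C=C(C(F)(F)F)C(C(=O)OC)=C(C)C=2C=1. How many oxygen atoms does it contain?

3

Scan the SMILES for O atoms (remember two-letter symbols like Cl and Br are single atoms).
Oxygen count: 3.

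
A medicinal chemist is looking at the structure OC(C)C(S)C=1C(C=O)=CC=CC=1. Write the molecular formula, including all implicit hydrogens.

C10H12O2S

Walk through each heavy atom and fill implicit hydrogens from standard valence (C 4, N 3, O 2, S 2, halogen 1):
  atom 1: O, bond orders sum to 1 (valence 2) → 1 H
  atom 2: C, bond orders sum to 3 (valence 4) → 1 H
  atom 3: C, bond orders sum to 1 (valence 4) → 3 H
  atom 4: C, bond orders sum to 3 (valence 4) → 1 H
  atom 5: S, bond orders sum to 1 (valence 2) → 1 H
  atom 6: C, bond orders sum to 4 (valence 4) → 0 H
  atom 7: C, bond orders sum to 4 (valence 4) → 0 H
  atom 8: C, bond orders sum to 3 (valence 4) → 1 H
  atom 9: O, bond orders sum to 2 (valence 2) → 0 H
  atom 10: C, bond orders sum to 3 (valence 4) → 1 H
  atom 11: C, bond orders sum to 3 (valence 4) → 1 H
  atom 12: C, bond orders sum to 3 (valence 4) → 1 H
  atom 13: C, bond orders sum to 3 (valence 4) → 1 H
Totals → C:10, H:12, O:2, S:1.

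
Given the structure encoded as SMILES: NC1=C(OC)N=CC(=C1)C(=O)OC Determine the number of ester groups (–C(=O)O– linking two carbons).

The ester motif appears at heavy-atom position 10 in the SMILES.
Other groups present: 1 ether, 1 primary amine.
Ester count: 1.

1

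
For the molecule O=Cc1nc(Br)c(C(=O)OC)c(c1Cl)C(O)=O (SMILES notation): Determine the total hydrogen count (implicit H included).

Walk through each heavy atom and fill implicit hydrogens from standard valence (C 4, N 3, O 2, S 2, halogen 1); for lowercase aromatic atoms, an aromatic c carries 1 H when it has two neighbours and 0 H with three, and aromatic n carries 0 H:
  atom 1: O, bond orders sum to 2 (valence 2) → 0 H
  atom 2: C, bond orders sum to 3 (valence 4) → 1 H
  atom 3: aromatic c, 3 neighbours → 0 H
  atom 4: aromatic n, 2 neighbours → 0 H
  atom 5: aromatic c, 3 neighbours → 0 H
  atom 6: Br (halogen, monovalent) → 0 H
  atom 7: aromatic c, 3 neighbours → 0 H
  atom 8: C, bond orders sum to 4 (valence 4) → 0 H
  atom 9: O, bond orders sum to 2 (valence 2) → 0 H
  atom 10: O, bond orders sum to 2 (valence 2) → 0 H
  atom 11: C, bond orders sum to 1 (valence 4) → 3 H
  atom 12: aromatic c, 3 neighbours → 0 H
  atom 13: aromatic c, 3 neighbours → 0 H
  atom 14: Cl (halogen, monovalent) → 0 H
  atom 15: C, bond orders sum to 4 (valence 4) → 0 H
  atom 16: O, bond orders sum to 1 (valence 2) → 1 H
  atom 17: O, bond orders sum to 2 (valence 2) → 0 H
Total hydrogens: 5.

5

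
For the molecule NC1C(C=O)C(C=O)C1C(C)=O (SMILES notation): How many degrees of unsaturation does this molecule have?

4

Degree of unsaturation = (number of rings) + (number of π bonds).
Ring closures in the SMILES: 1.
π bonds: 3 double bonds (each 1 DoU) → 3 DoU from unsaturation.
Total DoU = 1 + 3 = 4.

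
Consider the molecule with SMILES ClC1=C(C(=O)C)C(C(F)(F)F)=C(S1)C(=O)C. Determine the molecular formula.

C9H6ClF3O2S

Walk through each heavy atom and fill implicit hydrogens from standard valence (C 4, N 3, O 2, S 2, halogen 1):
  atom 1: Cl (halogen, monovalent) → 0 H
  atom 2: C, bond orders sum to 4 (valence 4) → 0 H
  atom 3: C, bond orders sum to 4 (valence 4) → 0 H
  atom 4: C, bond orders sum to 4 (valence 4) → 0 H
  atom 5: O, bond orders sum to 2 (valence 2) → 0 H
  atom 6: C, bond orders sum to 1 (valence 4) → 3 H
  atom 7: C, bond orders sum to 4 (valence 4) → 0 H
  atom 8: C, bond orders sum to 4 (valence 4) → 0 H
  atom 9: F (halogen, monovalent) → 0 H
  atom 10: F (halogen, monovalent) → 0 H
  atom 11: F (halogen, monovalent) → 0 H
  atom 12: C, bond orders sum to 4 (valence 4) → 0 H
  atom 13: S, bond orders sum to 2 (valence 2) → 0 H
  atom 14: C, bond orders sum to 4 (valence 4) → 0 H
  atom 15: O, bond orders sum to 2 (valence 2) → 0 H
  atom 16: C, bond orders sum to 1 (valence 4) → 3 H
Totals → C:9, H:6, Cl:1, F:3, O:2, S:1.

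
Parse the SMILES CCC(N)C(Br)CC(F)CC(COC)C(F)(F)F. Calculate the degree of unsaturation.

Molecular formula: C11H20BrF4NO.
DoU = (2C + 2 + N − H − X) / 2, where X is the halogen count and O/S are ignored.
    = (2·11 + 2 + 1 − 20 − 5) / 2 = 0 / 2 = 0.

0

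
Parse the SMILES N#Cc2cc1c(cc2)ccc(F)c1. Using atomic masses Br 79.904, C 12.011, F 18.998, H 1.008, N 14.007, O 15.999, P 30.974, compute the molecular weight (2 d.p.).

First, the molecular formula is C11H6FN (counting implicit H from valence).
  C: 11 × 12.011 = 132.121
  F: 1 × 18.998 = 18.998
  H: 6 × 1.008 = 6.048
  N: 1 × 14.007 = 14.007
Sum: 11×12.011 + 1×18.998 + 6×1.008 + 1×14.007 = 171.174 → 171.17 g/mol.

171.17 g/mol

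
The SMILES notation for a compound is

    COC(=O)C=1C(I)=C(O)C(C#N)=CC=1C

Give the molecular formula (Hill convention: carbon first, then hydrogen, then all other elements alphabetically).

Walk through each heavy atom and fill implicit hydrogens from standard valence (C 4, N 3, O 2, S 2, halogen 1):
  atom 1: C, bond orders sum to 1 (valence 4) → 3 H
  atom 2: O, bond orders sum to 2 (valence 2) → 0 H
  atom 3: C, bond orders sum to 4 (valence 4) → 0 H
  atom 4: O, bond orders sum to 2 (valence 2) → 0 H
  atom 5: C, bond orders sum to 4 (valence 4) → 0 H
  atom 6: C, bond orders sum to 4 (valence 4) → 0 H
  atom 7: I (halogen, monovalent) → 0 H
  atom 8: C, bond orders sum to 4 (valence 4) → 0 H
  atom 9: O, bond orders sum to 1 (valence 2) → 1 H
  atom 10: C, bond orders sum to 4 (valence 4) → 0 H
  atom 11: C, bond orders sum to 4 (valence 4) → 0 H
  atom 12: N, bond orders sum to 3 (valence 3) → 0 H
  atom 13: C, bond orders sum to 3 (valence 4) → 1 H
  atom 14: C, bond orders sum to 4 (valence 4) → 0 H
  atom 15: C, bond orders sum to 1 (valence 4) → 3 H
Totals → C:10, H:8, I:1, N:1, O:3.

C10H8INO3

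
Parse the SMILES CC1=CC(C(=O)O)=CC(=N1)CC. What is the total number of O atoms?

Scan the SMILES for O atoms (remember two-letter symbols like Cl and Br are single atoms).
Oxygen count: 2.

2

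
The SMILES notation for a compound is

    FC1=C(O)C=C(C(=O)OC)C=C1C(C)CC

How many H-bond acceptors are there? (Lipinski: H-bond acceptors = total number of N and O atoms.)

N atoms: 0; O atoms: 3.
Lipinski HBA = 0 + 3 = 3.

3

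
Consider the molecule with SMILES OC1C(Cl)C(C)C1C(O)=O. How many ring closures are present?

In SMILES, each pair of matching ring-closure digits denotes one ring-closing bond; the number of such bonds equals the number of independent rings.
Ring-closure bonds here: 1.

1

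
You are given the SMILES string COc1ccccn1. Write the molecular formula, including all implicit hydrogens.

C6H7NO

Walk through each heavy atom and fill implicit hydrogens from standard valence (C 4, N 3, O 2, S 2, halogen 1); for lowercase aromatic atoms, an aromatic c carries 1 H when it has two neighbours and 0 H with three, and aromatic n carries 0 H:
  atom 1: C, bond orders sum to 1 (valence 4) → 3 H
  atom 2: O, bond orders sum to 2 (valence 2) → 0 H
  atom 3: aromatic c, 3 neighbours → 0 H
  atom 4: aromatic c, 2 neighbours → 1 H
  atom 5: aromatic c, 2 neighbours → 1 H
  atom 6: aromatic c, 2 neighbours → 1 H
  atom 7: aromatic c, 2 neighbours → 1 H
  atom 8: aromatic n, 2 neighbours → 0 H
Totals → C:6, H:7, N:1, O:1.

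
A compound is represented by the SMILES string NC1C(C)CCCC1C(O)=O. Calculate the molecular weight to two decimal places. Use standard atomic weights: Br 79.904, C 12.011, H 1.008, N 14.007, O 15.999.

157.21 g/mol

First, the molecular formula is C8H15NO2 (counting implicit H from valence).
  C: 8 × 12.011 = 96.088
  H: 15 × 1.008 = 15.120
  N: 1 × 14.007 = 14.007
  O: 2 × 15.999 = 31.998
Sum: 8×12.011 + 15×1.008 + 1×14.007 + 2×15.999 = 157.213 → 157.21 g/mol.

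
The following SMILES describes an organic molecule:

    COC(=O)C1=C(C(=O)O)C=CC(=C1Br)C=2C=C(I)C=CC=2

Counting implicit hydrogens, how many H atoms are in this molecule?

Walk through each heavy atom and fill implicit hydrogens from standard valence (C 4, N 3, O 2, S 2, halogen 1):
  atom 1: C, bond orders sum to 1 (valence 4) → 3 H
  atom 2: O, bond orders sum to 2 (valence 2) → 0 H
  atom 3: C, bond orders sum to 4 (valence 4) → 0 H
  atom 4: O, bond orders sum to 2 (valence 2) → 0 H
  atom 5: C, bond orders sum to 4 (valence 4) → 0 H
  atom 6: C, bond orders sum to 4 (valence 4) → 0 H
  atom 7: C, bond orders sum to 4 (valence 4) → 0 H
  atom 8: O, bond orders sum to 2 (valence 2) → 0 H
  atom 9: O, bond orders sum to 1 (valence 2) → 1 H
  atom 10: C, bond orders sum to 3 (valence 4) → 1 H
  atom 11: C, bond orders sum to 3 (valence 4) → 1 H
  atom 12: C, bond orders sum to 4 (valence 4) → 0 H
  atom 13: C, bond orders sum to 4 (valence 4) → 0 H
  atom 14: Br (halogen, monovalent) → 0 H
  atom 15: C, bond orders sum to 4 (valence 4) → 0 H
  atom 16: C, bond orders sum to 3 (valence 4) → 1 H
  atom 17: C, bond orders sum to 4 (valence 4) → 0 H
  atom 18: I (halogen, monovalent) → 0 H
  atom 19: C, bond orders sum to 3 (valence 4) → 1 H
  atom 20: C, bond orders sum to 3 (valence 4) → 1 H
  atom 21: C, bond orders sum to 3 (valence 4) → 1 H
Total hydrogens: 10.

10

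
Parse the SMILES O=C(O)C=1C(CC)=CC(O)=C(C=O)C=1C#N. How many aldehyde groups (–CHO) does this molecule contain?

The aldehyde motif appears at heavy-atom position 12 in the SMILES.
Other groups present: 1 carboxylic acid, 1 hydroxyl, 1 nitrile.
Aldehyde count: 1.

1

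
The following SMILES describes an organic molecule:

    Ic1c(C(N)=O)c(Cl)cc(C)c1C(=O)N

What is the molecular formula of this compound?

C9H8ClIN2O2

Walk through each heavy atom and fill implicit hydrogens from standard valence (C 4, N 3, O 2, S 2, halogen 1); for lowercase aromatic atoms, an aromatic c carries 1 H when it has two neighbours and 0 H with three, and aromatic n carries 0 H:
  atom 1: I (halogen, monovalent) → 0 H
  atom 2: aromatic c, 3 neighbours → 0 H
  atom 3: aromatic c, 3 neighbours → 0 H
  atom 4: C, bond orders sum to 4 (valence 4) → 0 H
  atom 5: N, bond orders sum to 1 (valence 3) → 2 H
  atom 6: O, bond orders sum to 2 (valence 2) → 0 H
  atom 7: aromatic c, 3 neighbours → 0 H
  atom 8: Cl (halogen, monovalent) → 0 H
  atom 9: aromatic c, 2 neighbours → 1 H
  atom 10: aromatic c, 3 neighbours → 0 H
  atom 11: C, bond orders sum to 1 (valence 4) → 3 H
  atom 12: aromatic c, 3 neighbours → 0 H
  atom 13: C, bond orders sum to 4 (valence 4) → 0 H
  atom 14: O, bond orders sum to 2 (valence 2) → 0 H
  atom 15: N, bond orders sum to 1 (valence 3) → 2 H
Totals → C:9, H:8, Cl:1, I:1, N:2, O:2.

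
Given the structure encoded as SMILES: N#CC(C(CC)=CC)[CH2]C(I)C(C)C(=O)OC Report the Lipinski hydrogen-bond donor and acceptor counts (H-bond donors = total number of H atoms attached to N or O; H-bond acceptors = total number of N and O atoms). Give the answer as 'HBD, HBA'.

0, 3

Donors: find every N or O and count the H atoms it carries.
  atom 1 (N): bond orders sum to 3 → 0 H
  atom 15 (O): bond orders sum to 2 → 0 H
  atom 16 (O): bond orders sum to 2 → 0 H
Lipinski HBD = 0.
Acceptors: N atoms = 1, O atoms = 2 → HBA = 3.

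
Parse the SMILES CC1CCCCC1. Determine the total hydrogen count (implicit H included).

14

Walk through each heavy atom and fill implicit hydrogens from standard valence (C 4, N 3, O 2, S 2, halogen 1):
  atom 1: C, bond orders sum to 1 (valence 4) → 3 H
  atom 2: C, bond orders sum to 3 (valence 4) → 1 H
  atom 3: C, bond orders sum to 2 (valence 4) → 2 H
  atom 4: C, bond orders sum to 2 (valence 4) → 2 H
  atom 5: C, bond orders sum to 2 (valence 4) → 2 H
  atom 6: C, bond orders sum to 2 (valence 4) → 2 H
  atom 7: C, bond orders sum to 2 (valence 4) → 2 H
Total hydrogens: 14.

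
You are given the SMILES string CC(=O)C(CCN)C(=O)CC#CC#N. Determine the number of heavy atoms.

14

Every atom symbol written in the SMILES (organic subset) is one heavy atom; implicit H are not written.
Heavy atoms by element → C:10, N:2, O:2.
Total: 14.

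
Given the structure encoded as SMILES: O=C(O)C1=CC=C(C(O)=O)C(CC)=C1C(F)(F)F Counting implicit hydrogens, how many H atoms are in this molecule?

Walk through each heavy atom and fill implicit hydrogens from standard valence (C 4, N 3, O 2, S 2, halogen 1):
  atom 1: O, bond orders sum to 2 (valence 2) → 0 H
  atom 2: C, bond orders sum to 4 (valence 4) → 0 H
  atom 3: O, bond orders sum to 1 (valence 2) → 1 H
  atom 4: C, bond orders sum to 4 (valence 4) → 0 H
  atom 5: C, bond orders sum to 3 (valence 4) → 1 H
  atom 6: C, bond orders sum to 3 (valence 4) → 1 H
  atom 7: C, bond orders sum to 4 (valence 4) → 0 H
  atom 8: C, bond orders sum to 4 (valence 4) → 0 H
  atom 9: O, bond orders sum to 1 (valence 2) → 1 H
  atom 10: O, bond orders sum to 2 (valence 2) → 0 H
  atom 11: C, bond orders sum to 4 (valence 4) → 0 H
  atom 12: C, bond orders sum to 2 (valence 4) → 2 H
  atom 13: C, bond orders sum to 1 (valence 4) → 3 H
  atom 14: C, bond orders sum to 4 (valence 4) → 0 H
  atom 15: C, bond orders sum to 4 (valence 4) → 0 H
  atom 16: F (halogen, monovalent) → 0 H
  atom 17: F (halogen, monovalent) → 0 H
  atom 18: F (halogen, monovalent) → 0 H
Total hydrogens: 9.

9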